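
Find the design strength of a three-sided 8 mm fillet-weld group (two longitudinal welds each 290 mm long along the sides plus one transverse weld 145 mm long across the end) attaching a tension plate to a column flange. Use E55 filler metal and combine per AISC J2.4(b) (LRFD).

E55XX → F_EXX = 550 MPa.
t_e = 0.707 × 8 = 5.656 mm.
R_nwl = 0.6 × 550 × 5.656 × 580 × 10⁻³ = 1083 kN (longitudinal, 2 welds).
R_nwt = 0.6 × 550 × 5.656 × 145 × 10⁻³ = 270.6 kN (transverse, base value).
(i) R_nwl + R_nwt = 1353 kN; (ii) 0.85 R_nwl + 1.5 R_nwt = 1326 kN.
R_n = max = 1353 kN [governs: (i)]; φR_n = 1015 kN.

φR_n ≈ 1010 kN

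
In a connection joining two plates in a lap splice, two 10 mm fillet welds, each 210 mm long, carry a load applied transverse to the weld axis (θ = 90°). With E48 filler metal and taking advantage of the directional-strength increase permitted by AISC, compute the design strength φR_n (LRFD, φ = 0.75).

E48XX → F_EXX = 480 MPa.
t_e = 0.707 × 10 = 7.07 mm; A_we = 7.07 × 420 = 2969 mm².
Directional factor: 1.0 + 0.5 sin^1.5(90°) = 1.5.
F_nw = 0.6 × 480 × 1.5 = 432 MPa.
φR_n = 0.75 × 432 × 2969 × 10⁻³ = 962.1 kN.

φR_n ≈ 962 kN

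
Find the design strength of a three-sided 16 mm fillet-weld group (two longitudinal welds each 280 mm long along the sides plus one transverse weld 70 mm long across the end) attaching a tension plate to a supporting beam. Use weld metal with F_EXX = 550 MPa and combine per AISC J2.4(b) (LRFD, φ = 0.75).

t_e = 0.707 × 16 = 11.31 mm.
R_nwl = 0.6 × 550 × 11.31 × 560 × 10⁻³ = 2090 kN (longitudinal, 2 welds).
R_nwt = 0.6 × 550 × 11.31 × 70 × 10⁻³ = 261.3 kN (transverse, base value).
(i) R_nwl + R_nwt = 2352 kN; (ii) 0.85 R_nwl + 1.5 R_nwt = 2169 kN.
R_n = max = 2352 kN [governs: (i)]; φR_n = 1764 kN.

φR_n ≈ 1760 kN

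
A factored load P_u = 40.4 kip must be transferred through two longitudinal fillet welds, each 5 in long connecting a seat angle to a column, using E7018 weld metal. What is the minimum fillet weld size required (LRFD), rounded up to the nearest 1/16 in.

E70XX → F_EXX = 70 ksi.
Total weld length L = 10 in.
Required throat t_e = P_u / (φ × 0.6 F_EXX × L) = 40.4 / (0.75 × 0.6 × 70 × 10) = 0.1283 in.
Required leg w = t_e / 0.707 = 0.1814 in → use 3/16 in.

w = 3/16 in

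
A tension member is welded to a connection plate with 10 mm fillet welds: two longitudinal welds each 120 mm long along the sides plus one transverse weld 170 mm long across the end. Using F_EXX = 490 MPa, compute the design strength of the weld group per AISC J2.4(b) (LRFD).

t_e = 0.707 × 10 = 7.07 mm.
R_nwl = 0.6 × 490 × 7.07 × 240 × 10⁻³ = 498.9 kN (longitudinal, 2 welds).
R_nwt = 0.6 × 490 × 7.07 × 170 × 10⁻³ = 353.4 kN (transverse, base value).
(i) R_nwl + R_nwt = 852.2 kN; (ii) 0.85 R_nwl + 1.5 R_nwt = 954.1 kN.
R_n = max = 954.1 kN [governs: (ii)]; φR_n = 715.6 kN.

φR_n ≈ 716 kN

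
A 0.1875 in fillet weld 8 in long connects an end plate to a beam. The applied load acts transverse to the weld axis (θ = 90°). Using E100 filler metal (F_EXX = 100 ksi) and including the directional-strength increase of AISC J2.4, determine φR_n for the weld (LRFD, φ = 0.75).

t_e = 0.707 × 0.1875 = 0.1326 in; A_we = 0.1326 × 8 = 1.06 in².
Directional factor: 1.0 + 0.5 sin^1.5(90°) = 1.5.
F_nw = 0.6 × 100 × 1.5 = 90 ksi.
φR_n = 0.75 × 90 × 1.06 = 71.58 kips.

φR_n ≈ 71.6 kips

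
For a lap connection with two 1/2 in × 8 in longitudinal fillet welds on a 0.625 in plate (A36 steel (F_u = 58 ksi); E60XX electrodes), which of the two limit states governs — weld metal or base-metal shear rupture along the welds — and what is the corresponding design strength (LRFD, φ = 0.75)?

E60XX → F_EXX = 60 ksi.
t_e = 0.707 × 0.5 = 0.3535 in; L = 16 in.
Weld metal: φR_n = 0.75 × 0.6 × 60 × 0.3535 × 16 = 152.7 kips.
Base metal (shear rupture): φR_n = 0.75 × 0.6 × 58 × 0.625 × 16 = 261 kips.
Governing: weld metal.

φR_n ≈ 153 kips (weld metal governs)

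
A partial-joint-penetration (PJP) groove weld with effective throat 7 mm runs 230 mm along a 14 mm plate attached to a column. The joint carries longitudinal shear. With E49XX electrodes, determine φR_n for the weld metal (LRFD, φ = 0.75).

E49XX → F_EXX = 490 MPa.
Effective throat (given) t_e = 7 mm.
A_we = 7 × 230 = 1610 mm².
F_nw = 0.6 F_EXX = 294 MPa.
φR_n = 0.75 × 294 × 1610 × 10⁻³ = 355 kN.

φR_n ≈ 355 kN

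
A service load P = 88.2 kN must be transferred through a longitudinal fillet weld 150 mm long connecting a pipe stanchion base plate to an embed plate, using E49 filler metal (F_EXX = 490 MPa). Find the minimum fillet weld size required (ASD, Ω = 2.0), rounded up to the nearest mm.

w = 6 mm

Total weld length L = 150 mm.
Required throat t_e = P × Ω / (0.6 F_EXX × L) = 88.2 × 2.0 / (0.6 × 490 × 150 × 10⁻³) = 4 mm.
Required leg w = t_e / 0.707 = 5.658 mm → use 6 mm.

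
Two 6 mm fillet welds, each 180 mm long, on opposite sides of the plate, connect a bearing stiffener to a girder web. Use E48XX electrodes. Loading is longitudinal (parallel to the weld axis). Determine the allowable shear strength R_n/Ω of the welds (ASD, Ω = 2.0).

R_n/Ω ≈ 220 kN

E48XX → F_EXX = 480 MPa.
Effective throat t_e = 0.707 × 6 = 4.242 mm.
Total length L = 360 mm; A_we = 4.242 × 360 = 1527 mm².
F_nw = 0.6 F_EXX = 0.6 × 480 = 288 MPa.
R_n = 288 × 1527 × 10⁻³ = 439.8 kN; R_n/Ω = 439.8/2.0 = 219.9 kN.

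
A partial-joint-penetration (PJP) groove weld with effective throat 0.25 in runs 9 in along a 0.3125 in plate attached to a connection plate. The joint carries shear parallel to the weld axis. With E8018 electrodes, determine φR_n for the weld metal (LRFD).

E80XX → F_EXX = 80 ksi.
Effective throat (given) t_e = 0.25 in.
A_we = 0.25 × 9 = 2.25 in².
F_nw = 0.6 F_EXX = 48 ksi.
φR_n = 0.75 × 48 × 2.25 = 81 kips.

φR_n ≈ 81 kips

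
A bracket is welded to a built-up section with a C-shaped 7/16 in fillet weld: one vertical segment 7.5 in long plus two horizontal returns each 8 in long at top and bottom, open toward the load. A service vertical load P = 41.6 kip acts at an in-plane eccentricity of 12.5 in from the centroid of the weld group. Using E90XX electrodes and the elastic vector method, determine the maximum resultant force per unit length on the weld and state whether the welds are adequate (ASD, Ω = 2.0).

f_max ≈ 9.38 kip/in; NOT adequate

E90XX → F_EXX = 90 ksi.
Total weld length L_w = 23.5 in. Treat welds as unit-width lines.
Centroid: x̄ = 2×8×4 / 23.5 = 2.723 in from the vertical weld.
Polar moment about centroid: J = I_x + I_y = [7.5³/12 + 2×8×3.75²] + [7.5×2.723² + 2(8³/12 + 8×1.277²)] = 427.2 in³.
Direct shear f_v = P/L_w = 41.6 / 23.5 = 1.77 kip/in (vertical).
Torsion M = P·e = 41.6 × 12.5 = 520 kip·in.
Critical point at (x, y) = (5.277, 3.75) from centroid. f_tx = M·y/J = 4.565 kip/in; f_ty = M·x/J = 6.423 kip/in.
Resultant f_max = √[f_tx² + (f_v + f_ty)²] = √[4.565² + (1.77 + 6.423)²] = 9.379 kip/in.
Capacity per unit length: r_n/Ω = (1/2.0) × 0.6 × 90 × (0.707 × 0.4375) = 8.351 kip/in.
9.379 > 8.351 → NOT adequate.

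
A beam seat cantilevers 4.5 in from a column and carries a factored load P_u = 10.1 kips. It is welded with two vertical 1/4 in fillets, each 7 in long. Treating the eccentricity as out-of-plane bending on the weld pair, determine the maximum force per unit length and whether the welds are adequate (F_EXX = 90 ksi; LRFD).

L_w = 2 × 7 = 14 in; section modulus (unit throat) S = 2 × L²/6 = 16.33 in².
Direct shear f_v = P/L_w = 10.1/14 = 0.7214 kip/in.
Moment M = P × e = 10.1 × 4.5 = 45.45 kip·in; bending f_b = M/S = 2.783 kip/in.
f_max = √(f_v² + f_b²) = √(0.7214² + 2.783²) = 2.875 kip/in.
φr_n = 0.75 × 0.6 × 90 × (0.707 × 0.25) = 7.158 kip/in → adequate.

f_max ≈ 2.87 kip/in; adequate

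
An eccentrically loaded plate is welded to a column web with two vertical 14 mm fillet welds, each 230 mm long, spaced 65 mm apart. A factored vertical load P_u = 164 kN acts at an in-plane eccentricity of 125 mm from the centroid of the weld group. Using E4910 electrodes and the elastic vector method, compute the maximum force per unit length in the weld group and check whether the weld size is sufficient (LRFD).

f_max ≈ 1130 N/mm; adequate

E49XX → F_EXX = 490 MPa.
Total weld length L_w = 460 mm. Treat welds as unit-width lines.
Polar moment about centroid: J = 2[d³/12 + d(b/2)²] = 2[230³/12 + 230×32.5²] = 2514000 mm³.
Direct shear f_v = P/L_w = 164×10³ / 460 = 356.5 N/mm (vertical).
Torsion M = P·e = 164×10³ × 125 = 20500000 N·mm.
Critical point at (x, y) = (32.5, 115) from centroid. f_tx = M·y/J = 937.9 N/mm; f_ty = M·x/J = 265 N/mm.
Resultant f_max = √[f_tx² + (f_v + f_ty)²] = √[937.9² + (356.5 + 265)²] = 1125 N/mm.
Capacity per unit length: φr_n = 0.75 × 0.6 × 490 × (0.707 × 14) = 2183 N/mm.
1125 ≤ 2183 → adequate.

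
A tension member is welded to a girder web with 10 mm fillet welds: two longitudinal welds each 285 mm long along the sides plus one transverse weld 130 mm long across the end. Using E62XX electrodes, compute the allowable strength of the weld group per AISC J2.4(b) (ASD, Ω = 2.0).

R_n/Ω ≈ 921 kN

E62XX → F_EXX = 620 MPa.
t_e = 0.707 × 10 = 7.07 mm.
R_nwl = 0.6 × 620 × 7.07 × 570 × 10⁻³ = 1499 kN (longitudinal, 2 welds).
R_nwt = 0.6 × 620 × 7.07 × 130 × 10⁻³ = 341.9 kN (transverse, base value).
(i) R_nwl + R_nwt = 1841 kN; (ii) 0.85 R_nwl + 1.5 R_nwt = 1787 kN.
R_n = max = 1841 kN [governs: (i)]; R_n/Ω = 920.5 kN.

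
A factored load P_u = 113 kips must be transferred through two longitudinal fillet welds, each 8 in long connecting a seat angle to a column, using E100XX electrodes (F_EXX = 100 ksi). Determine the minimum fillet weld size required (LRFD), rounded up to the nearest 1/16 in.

Total weld length L = 16 in.
Required throat t_e = P_u / (φ × 0.6 F_EXX × L) = 113 / (0.75 × 0.6 × 100 × 16) = 0.1569 in.
Required leg w = t_e / 0.707 = 0.222 in → use 1/4 in.

w = 1/4 in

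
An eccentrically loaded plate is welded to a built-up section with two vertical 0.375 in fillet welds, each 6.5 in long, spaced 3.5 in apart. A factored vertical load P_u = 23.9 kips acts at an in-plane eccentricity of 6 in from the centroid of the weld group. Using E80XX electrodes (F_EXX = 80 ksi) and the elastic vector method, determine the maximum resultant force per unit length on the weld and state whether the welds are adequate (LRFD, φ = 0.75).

Total weld length L_w = 13 in. Treat welds as unit-width lines.
Polar moment about centroid: J = 2[d³/12 + d(b/2)²] = 2[6.5³/12 + 6.5×1.75²] = 85.58 in³.
Direct shear f_v = P/L_w = 23.9 / 13 = 1.838 kip/in (vertical).
Torsion M = P·e = 23.9 × 6 = 143.4 kip·in.
Critical point at (x, y) = (1.75, 3.25) from centroid. f_tx = M·y/J = 5.446 kip/in; f_ty = M·x/J = 2.932 kip/in.
Resultant f_max = √[f_tx² + (f_v + f_ty)²] = √[5.446² + (1.838 + 2.932)²] = 7.24 kip/in.
Capacity per unit length: φr_n = 0.75 × 0.6 × 80 × (0.707 × 0.375) = 9.544 kip/in.
7.24 ≤ 9.544 → adequate.

f_max ≈ 7.24 kip/in; adequate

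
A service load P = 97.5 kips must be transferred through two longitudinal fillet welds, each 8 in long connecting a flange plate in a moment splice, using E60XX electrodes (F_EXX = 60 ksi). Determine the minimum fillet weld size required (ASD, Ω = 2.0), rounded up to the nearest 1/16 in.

Total weld length L = 16 in.
Required throat t_e = P × Ω / (0.6 F_EXX × L) = 97.5 × 2.0 / (0.6 × 60 × 16) = 0.3385 in.
Required leg w = t_e / 0.707 = 0.4788 in → use 1/2 in.

w = 1/2 in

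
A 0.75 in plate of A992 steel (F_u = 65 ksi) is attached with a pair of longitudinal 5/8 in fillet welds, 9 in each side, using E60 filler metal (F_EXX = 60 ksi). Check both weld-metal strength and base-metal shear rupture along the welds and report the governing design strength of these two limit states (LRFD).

φR_n ≈ 215 kips (weld metal governs)

t_e = 0.707 × 0.625 = 0.4419 in; L = 18 in.
Weld metal: φR_n = 0.75 × 0.6 × 60 × 0.4419 × 18 = 214.8 kips.
Base metal (shear rupture): φR_n = 0.75 × 0.6 × 65 × 0.75 × 18 = 394.9 kips.
Governing: weld metal.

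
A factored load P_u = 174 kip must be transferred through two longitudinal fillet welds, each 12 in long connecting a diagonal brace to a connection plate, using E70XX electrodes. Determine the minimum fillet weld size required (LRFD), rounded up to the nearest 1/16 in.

E70XX → F_EXX = 70 ksi.
Total weld length L = 24 in.
Required throat t_e = P_u / (φ × 0.6 F_EXX × L) = 174 / (0.75 × 0.6 × 70 × 24) = 0.2302 in.
Required leg w = t_e / 0.707 = 0.3255 in → use 3/8 in.

w = 3/8 in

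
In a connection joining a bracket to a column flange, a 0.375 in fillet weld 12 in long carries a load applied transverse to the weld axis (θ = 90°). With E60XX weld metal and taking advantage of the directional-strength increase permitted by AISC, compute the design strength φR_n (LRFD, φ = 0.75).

E60XX → F_EXX = 60 ksi.
t_e = 0.707 × 0.375 = 0.2651 in; A_we = 0.2651 × 12 = 3.181 in².
Directional factor: 1.0 + 0.5 sin^1.5(90°) = 1.5.
F_nw = 0.6 × 60 × 1.5 = 54 ksi.
φR_n = 0.75 × 54 × 3.181 = 128.9 kips.

φR_n ≈ 129 kips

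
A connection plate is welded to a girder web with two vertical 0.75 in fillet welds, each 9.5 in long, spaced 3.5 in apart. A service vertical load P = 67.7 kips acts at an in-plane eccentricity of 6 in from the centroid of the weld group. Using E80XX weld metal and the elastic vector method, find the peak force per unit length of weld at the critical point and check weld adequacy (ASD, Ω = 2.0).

E80XX → F_EXX = 80 ksi.
Total weld length L_w = 19 in. Treat welds as unit-width lines.
Polar moment about centroid: J = 2[d³/12 + d(b/2)²] = 2[9.5³/12 + 9.5×1.75²] = 201.1 in³.
Direct shear f_v = P/L_w = 67.7 / 19 = 3.563 kip/in (vertical).
Torsion M = P·e = 67.7 × 6 = 406.2 kip·in.
Critical point at (x, y) = (1.75, 4.75) from centroid. f_tx = M·y/J = 9.595 kip/in; f_ty = M·x/J = 3.535 kip/in.
Resultant f_max = √[f_tx² + (f_v + f_ty)²] = √[9.595² + (3.563 + 3.535)²] = 11.94 kip/in.
Capacity per unit length: r_n/Ω = (1/2.0) × 0.6 × 80 × (0.707 × 0.75) = 12.73 kip/in.
11.94 ≤ 12.73 → adequate.

f_max ≈ 11.9 kip/in; adequate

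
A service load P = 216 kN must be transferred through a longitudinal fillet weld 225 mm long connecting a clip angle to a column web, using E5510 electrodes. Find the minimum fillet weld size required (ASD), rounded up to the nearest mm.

E55XX → F_EXX = 550 MPa.
Total weld length L = 225 mm.
Required throat t_e = P × Ω / (0.6 F_EXX × L) = 216 × 2.0 / (0.6 × 550 × 225 × 10⁻³) = 5.818 mm.
Required leg w = t_e / 0.707 = 8.229 mm → use 9 mm.

w = 9 mm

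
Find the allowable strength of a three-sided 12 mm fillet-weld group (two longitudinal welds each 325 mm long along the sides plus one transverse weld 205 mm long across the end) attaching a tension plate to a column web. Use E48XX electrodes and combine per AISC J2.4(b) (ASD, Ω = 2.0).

R_n/Ω ≈ 1050 kN

E48XX → F_EXX = 480 MPa.
t_e = 0.707 × 12 = 8.484 mm.
R_nwl = 0.6 × 480 × 8.484 × 650 × 10⁻³ = 1588 kN (longitudinal, 2 welds).
R_nwt = 0.6 × 480 × 8.484 × 205 × 10⁻³ = 500.9 kN (transverse, base value).
(i) R_nwl + R_nwt = 2089 kN; (ii) 0.85 R_nwl + 1.5 R_nwt = 2101 kN.
R_n = max = 2101 kN [governs: (ii)]; R_n/Ω = 1051 kN.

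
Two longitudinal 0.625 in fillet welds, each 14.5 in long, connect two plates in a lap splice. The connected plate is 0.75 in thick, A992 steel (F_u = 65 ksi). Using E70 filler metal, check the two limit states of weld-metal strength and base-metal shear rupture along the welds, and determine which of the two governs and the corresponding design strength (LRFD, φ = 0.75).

φR_n ≈ 404 kip (weld metal governs)

E70XX → F_EXX = 70 ksi.
t_e = 0.707 × 0.625 = 0.4419 in; L = 29 in.
Weld metal: φR_n = 0.75 × 0.6 × 70 × 0.4419 × 29 = 403.7 kip.
Base metal (shear rupture): φR_n = 0.75 × 0.6 × 65 × 0.75 × 29 = 636.2 kip.
Governing: weld metal.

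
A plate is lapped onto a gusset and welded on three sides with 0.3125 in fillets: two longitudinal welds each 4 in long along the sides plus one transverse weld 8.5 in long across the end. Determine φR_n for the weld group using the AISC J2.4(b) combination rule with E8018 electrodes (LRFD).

E80XX → F_EXX = 80 ksi.
t_e = 0.707 × 0.3125 = 0.2209 in.
R_nwl = 0.6 × 80 × 0.2209 × 8 = 84.84 kip (longitudinal, 2 welds).
R_nwt = 0.6 × 80 × 0.2209 × 8.5 = 90.14 kip (transverse, base value).
(i) R_nwl + R_nwt = 175 kip; (ii) 0.85 R_nwl + 1.5 R_nwt = 207.3 kip.
R_n = max = 207.3 kip [governs: (ii)]; φR_n = 155.5 kip.

φR_n ≈ 155 kip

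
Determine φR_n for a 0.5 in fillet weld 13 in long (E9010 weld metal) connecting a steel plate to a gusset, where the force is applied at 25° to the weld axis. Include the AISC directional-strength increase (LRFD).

E90XX → F_EXX = 90 ksi.
t_e = 0.707 × 0.5 = 0.3535 in; A_we = 0.3535 × 13 = 4.595 in².
Directional factor: 1.0 + 0.5 sin^1.5(25°) = 1.137.
F_nw = 0.6 × 90 × 1.137 = 61.42 ksi.
φR_n = 0.75 × 61.42 × 4.595 = 211.7 kips.

φR_n ≈ 212 kips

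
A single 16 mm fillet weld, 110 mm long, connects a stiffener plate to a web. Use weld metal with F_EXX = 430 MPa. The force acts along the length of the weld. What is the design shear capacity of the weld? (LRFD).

Effective throat t_e = 0.707 × 16 = 11.31 mm.
Total length L = 110 mm; A_we = 11.31 × 110 = 1244 mm².
F_nw = 0.6 F_EXX = 0.6 × 430 = 258 MPa.
φR_n = 0.75 × 258 × 1244 × 10⁻³ = 240.8 kN.

φR_n ≈ 241 kN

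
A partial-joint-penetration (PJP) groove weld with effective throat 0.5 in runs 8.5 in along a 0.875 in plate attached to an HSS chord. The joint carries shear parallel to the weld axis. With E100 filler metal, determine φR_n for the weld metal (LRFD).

φR_n ≈ 191 kips

E100XX → F_EXX = 100 ksi.
Effective throat (given) t_e = 0.5 in.
A_we = 0.5 × 8.5 = 4.25 in².
F_nw = 0.6 F_EXX = 60 ksi.
φR_n = 0.75 × 60 × 4.25 = 191.2 kips.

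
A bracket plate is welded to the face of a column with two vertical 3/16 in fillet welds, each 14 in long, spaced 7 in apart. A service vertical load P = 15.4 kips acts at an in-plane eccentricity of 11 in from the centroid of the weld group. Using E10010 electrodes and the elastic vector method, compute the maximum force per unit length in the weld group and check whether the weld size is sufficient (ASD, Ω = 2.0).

E100XX → F_EXX = 100 ksi.
Total weld length L_w = 28 in. Treat welds as unit-width lines.
Polar moment about centroid: J = 2[d³/12 + d(b/2)²] = 2[14³/12 + 14×3.5²] = 800.3 in³.
Direct shear f_v = P/L_w = 15.4 / 28 = 0.55 kip/in (vertical).
Torsion M = P·e = 15.4 × 11 = 169.4 kip·in.
Critical point at (x, y) = (3.5, 7) from centroid. f_tx = M·y/J = 1.482 kip/in; f_ty = M·x/J = 0.7408 kip/in.
Resultant f_max = √[f_tx² + (f_v + f_ty)²] = √[1.482² + (0.55 + 0.7408)²] = 1.965 kip/in.
Capacity per unit length: r_n/Ω = (1/2.0) × 0.6 × 100 × (0.707 × 0.1875) = 3.977 kip/in.
1.965 ≤ 3.977 → adequate.

f_max ≈ 1.97 kip/in; adequate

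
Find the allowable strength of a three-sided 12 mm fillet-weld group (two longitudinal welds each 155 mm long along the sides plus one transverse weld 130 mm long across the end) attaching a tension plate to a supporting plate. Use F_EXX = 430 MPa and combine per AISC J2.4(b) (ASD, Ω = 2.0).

R_n/Ω ≈ 502 kN

t_e = 0.707 × 12 = 8.484 mm.
R_nwl = 0.6 × 430 × 8.484 × 310 × 10⁻³ = 678.6 kN (longitudinal, 2 welds).
R_nwt = 0.6 × 430 × 8.484 × 130 × 10⁻³ = 284.6 kN (transverse, base value).
(i) R_nwl + R_nwt = 963.1 kN; (ii) 0.85 R_nwl + 1.5 R_nwt = 1004 kN.
R_n = max = 1004 kN [governs: (ii)]; R_n/Ω = 501.8 kN.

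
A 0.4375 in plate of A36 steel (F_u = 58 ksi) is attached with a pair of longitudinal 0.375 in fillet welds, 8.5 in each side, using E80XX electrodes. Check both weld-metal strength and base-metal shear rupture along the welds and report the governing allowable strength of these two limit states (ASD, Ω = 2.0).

R_n/Ω ≈ 108 kip (weld metal governs)

E80XX → F_EXX = 80 ksi.
t_e = 0.707 × 0.375 = 0.2651 in; L = 17 in.
Weld metal: R_n/Ω = (1/2.0) × 0.6 × 80 × 0.2651 × 17 = 108.2 kip.
Base metal (shear rupture): R_n/Ω = (1/2.0) × 0.6 × 58 × 0.4375 × 17 = 129.4 kip.
Governing: weld metal.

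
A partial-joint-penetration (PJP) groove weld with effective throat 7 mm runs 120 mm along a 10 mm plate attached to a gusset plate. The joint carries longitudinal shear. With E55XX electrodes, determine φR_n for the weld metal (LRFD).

E55XX → F_EXX = 550 MPa.
Effective throat (given) t_e = 7 mm.
A_we = 7 × 120 = 840 mm².
F_nw = 0.6 F_EXX = 330 MPa.
φR_n = 0.75 × 330 × 840 × 10⁻³ = 207.9 kN.

φR_n ≈ 208 kN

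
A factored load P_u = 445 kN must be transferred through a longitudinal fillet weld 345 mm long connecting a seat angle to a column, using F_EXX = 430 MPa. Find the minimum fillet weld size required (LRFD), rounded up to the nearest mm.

Total weld length L = 345 mm.
Required throat t_e = P_u / (φ × 0.6 F_EXX × L) = 445 / (0.75 × 0.6 × 430 × 345 × 10⁻³) = 6.666 mm.
Required leg w = t_e / 0.707 = 9.428 mm → use 10 mm.

w = 10 mm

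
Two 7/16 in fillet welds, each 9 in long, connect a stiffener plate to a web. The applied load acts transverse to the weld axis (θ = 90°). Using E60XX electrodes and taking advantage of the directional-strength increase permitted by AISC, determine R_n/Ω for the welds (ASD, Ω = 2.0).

R_n/Ω ≈ 150 kip

E60XX → F_EXX = 60 ksi.
t_e = 0.707 × 0.4375 = 0.3093 in; A_we = 0.3093 × 18 = 5.568 in².
Directional factor: 1.0 + 0.5 sin^1.5(90°) = 1.5.
F_nw = 0.6 × 60 × 1.5 = 54 ksi.
R_n/Ω = (54 × 5.568) / 2.0 = 150.3 kip.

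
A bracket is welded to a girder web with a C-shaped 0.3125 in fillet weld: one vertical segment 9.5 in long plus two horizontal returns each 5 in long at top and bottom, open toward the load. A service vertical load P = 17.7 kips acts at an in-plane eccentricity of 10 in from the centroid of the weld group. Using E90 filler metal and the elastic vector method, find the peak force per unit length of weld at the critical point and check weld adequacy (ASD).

f_max ≈ 3.69 kip/in; adequate

E90XX → F_EXX = 90 ksi.
Total weld length L_w = 19.5 in. Treat welds as unit-width lines.
Centroid: x̄ = 2×5×2.5 / 19.5 = 1.282 in from the vertical weld.
Polar moment about centroid: J = I_x + I_y = [9.5³/12 + 2×5×4.75²] + [9.5×1.282² + 2(5³/12 + 5×1.218²)] = 348.4 in³.
Direct shear f_v = P/L_w = 17.7 / 19.5 = 0.9077 kip/in (vertical).
Torsion M = P·e = 17.7 × 10 = 177 kip·in.
Critical point at (x, y) = (3.718, 4.75) from centroid. f_tx = M·y/J = 2.413 kip/in; f_ty = M·x/J = 1.889 kip/in.
Resultant f_max = √[f_tx² + (f_v + f_ty)²] = √[2.413² + (0.9077 + 1.889)²] = 3.694 kip/in.
Capacity per unit length: r_n/Ω = (1/2.0) × 0.6 × 90 × (0.707 × 0.3125) = 5.965 kip/in.
3.694 ≤ 5.965 → adequate.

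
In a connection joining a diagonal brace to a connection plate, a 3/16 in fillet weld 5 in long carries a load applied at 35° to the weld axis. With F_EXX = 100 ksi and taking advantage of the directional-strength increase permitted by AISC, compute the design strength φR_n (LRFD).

t_e = 0.707 × 0.1875 = 0.1326 in; A_we = 0.1326 × 5 = 0.6628 in².
Directional factor: 1.0 + 0.5 sin^1.5(35°) = 1.217.
F_nw = 0.6 × 100 × 1.217 = 73.03 ksi.
φR_n = 0.75 × 73.03 × 0.6628 = 36.3 kip.

φR_n ≈ 36.3 kip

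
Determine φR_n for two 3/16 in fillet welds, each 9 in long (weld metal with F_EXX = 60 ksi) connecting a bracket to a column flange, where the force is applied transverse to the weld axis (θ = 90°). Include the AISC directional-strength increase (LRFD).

t_e = 0.707 × 0.1875 = 0.1326 in; A_we = 0.1326 × 18 = 2.386 in².
Directional factor: 1.0 + 0.5 sin^1.5(90°) = 1.5.
F_nw = 0.6 × 60 × 1.5 = 54 ksi.
φR_n = 0.75 × 54 × 2.386 = 96.64 kips.

φR_n ≈ 96.6 kips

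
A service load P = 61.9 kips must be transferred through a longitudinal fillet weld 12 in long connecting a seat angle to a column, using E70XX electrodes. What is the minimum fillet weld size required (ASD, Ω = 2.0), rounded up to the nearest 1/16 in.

E70XX → F_EXX = 70 ksi.
Total weld length L = 12 in.
Required throat t_e = P × Ω / (0.6 F_EXX × L) = 61.9 × 2.0 / (0.6 × 70 × 12) = 0.2456 in.
Required leg w = t_e / 0.707 = 0.3474 in → use 3/8 in.

w = 3/8 in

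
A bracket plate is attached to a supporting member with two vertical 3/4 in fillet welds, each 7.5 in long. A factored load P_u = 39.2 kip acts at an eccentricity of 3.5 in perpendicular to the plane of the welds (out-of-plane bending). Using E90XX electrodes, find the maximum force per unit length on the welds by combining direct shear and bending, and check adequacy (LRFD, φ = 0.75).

E90XX → F_EXX = 90 ksi.
L_w = 2 × 7.5 = 15 in; section modulus (unit throat) S = 2 × L²/6 = 18.75 in².
Direct shear f_v = P/L_w = 39.2/15 = 2.613 kip/in.
Moment M = P × e = 39.2 × 3.5 = 137.2 kip·in; bending f_b = M/S = 7.317 kip/in.
f_max = √(f_v² + f_b²) = √(2.613² + 7.317²) = 7.77 kip/in.
φr_n = 0.75 × 0.6 × 90 × (0.707 × 0.75) = 21.48 kip/in → adequate.

f_max ≈ 7.77 kip/in; adequate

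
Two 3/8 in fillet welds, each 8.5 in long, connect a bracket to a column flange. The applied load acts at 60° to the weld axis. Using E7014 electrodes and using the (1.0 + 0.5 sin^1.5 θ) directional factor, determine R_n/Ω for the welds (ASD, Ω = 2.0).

R_n/Ω ≈ 133 kips

E70XX → F_EXX = 70 ksi.
t_e = 0.707 × 0.375 = 0.2651 in; A_we = 0.2651 × 17 = 4.507 in².
Directional factor: 1.0 + 0.5 sin^1.5(60°) = 1.403.
F_nw = 0.6 × 70 × 1.403 = 58.92 ksi.
R_n/Ω = (58.92 × 4.507) / 2.0 = 132.8 kips.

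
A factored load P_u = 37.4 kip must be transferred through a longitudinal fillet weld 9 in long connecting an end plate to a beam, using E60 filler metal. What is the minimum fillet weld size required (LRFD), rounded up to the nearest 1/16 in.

w = 1/4 in

E60XX → F_EXX = 60 ksi.
Total weld length L = 9 in.
Required throat t_e = P_u / (φ × 0.6 F_EXX × L) = 37.4 / (0.75 × 0.6 × 60 × 9) = 0.1539 in.
Required leg w = t_e / 0.707 = 0.2177 in → use 1/4 in.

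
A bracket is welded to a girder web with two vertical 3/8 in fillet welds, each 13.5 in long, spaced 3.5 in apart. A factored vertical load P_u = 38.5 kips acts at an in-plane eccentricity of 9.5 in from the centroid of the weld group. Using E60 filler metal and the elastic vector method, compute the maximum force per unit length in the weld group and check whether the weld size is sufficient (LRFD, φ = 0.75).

E60XX → F_EXX = 60 ksi.
Total weld length L_w = 27 in. Treat welds as unit-width lines.
Polar moment about centroid: J = 2[d³/12 + d(b/2)²] = 2[13.5³/12 + 13.5×1.75²] = 492.8 in³.
Direct shear f_v = P/L_w = 38.5 / 27 = 1.426 kip/in (vertical).
Torsion M = P·e = 38.5 × 9.5 = 365.75 kip·in.
Critical point at (x, y) = (1.75, 6.75) from centroid. f_tx = M·y/J = 5.01 kip/in; f_ty = M·x/J = 1.299 kip/in.
Resultant f_max = √[f_tx² + (f_v + f_ty)²] = √[5.01² + (1.426 + 1.299)²] = 5.703 kip/in.
Capacity per unit length: φr_n = 0.75 × 0.6 × 60 × (0.707 × 0.375) = 7.158 kip/in.
5.703 ≤ 7.158 → adequate.

f_max ≈ 5.7 kip/in; adequate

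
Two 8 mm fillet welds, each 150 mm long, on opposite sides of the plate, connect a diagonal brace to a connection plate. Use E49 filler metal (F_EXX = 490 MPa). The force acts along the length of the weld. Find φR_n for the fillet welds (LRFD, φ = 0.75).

φR_n ≈ 374 kN

Effective throat t_e = 0.707 × 8 = 5.656 mm.
Total length L = 300 mm; A_we = 5.656 × 300 = 1697 mm².
F_nw = 0.6 F_EXX = 0.6 × 490 = 294 MPa.
φR_n = 0.75 × 294 × 1697 × 10⁻³ = 374.1 kN.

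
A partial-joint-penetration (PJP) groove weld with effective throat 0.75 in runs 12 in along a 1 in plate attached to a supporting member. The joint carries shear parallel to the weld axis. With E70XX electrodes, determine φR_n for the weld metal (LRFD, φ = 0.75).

E70XX → F_EXX = 70 ksi.
Effective throat (given) t_e = 0.75 in.
A_we = 0.75 × 12 = 9 in².
F_nw = 0.6 F_EXX = 42 ksi.
φR_n = 0.75 × 42 × 9 = 283.5 kips.

φR_n ≈ 284 kips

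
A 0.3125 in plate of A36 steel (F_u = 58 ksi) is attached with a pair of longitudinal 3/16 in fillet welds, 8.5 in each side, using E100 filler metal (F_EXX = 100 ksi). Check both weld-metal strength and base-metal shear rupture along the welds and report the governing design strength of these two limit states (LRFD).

t_e = 0.707 × 0.1875 = 0.1326 in; L = 17 in.
Weld metal: φR_n = 0.75 × 0.6 × 100 × 0.1326 × 17 = 101.4 kips.
Base metal (shear rupture): φR_n = 0.75 × 0.6 × 58 × 0.3125 × 17 = 138.7 kips.
Governing: weld metal.

φR_n ≈ 101 kips (weld metal governs)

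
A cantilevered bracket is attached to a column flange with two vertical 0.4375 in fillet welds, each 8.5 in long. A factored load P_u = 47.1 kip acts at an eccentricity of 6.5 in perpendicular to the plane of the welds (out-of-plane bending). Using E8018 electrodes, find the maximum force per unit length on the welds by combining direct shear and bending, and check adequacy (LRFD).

E80XX → F_EXX = 80 ksi.
L_w = 2 × 8.5 = 17 in; section modulus (unit throat) S = 2 × L²/6 = 24.08 in².
Direct shear f_v = P/L_w = 47.1/17 = 2.771 kip/in.
Moment M = P × e = 47.1 × 6.5 = 306.15 kip·in; bending f_b = M/S = 12.71 kip/in.
f_max = √(f_v² + f_b²) = √(2.771² + 12.71²) = 13.01 kip/in.
φr_n = 0.75 × 0.6 × 80 × (0.707 × 0.4375) = 11.14 kip/in → NOT adequate.

f_max ≈ 13 kip/in; NOT adequate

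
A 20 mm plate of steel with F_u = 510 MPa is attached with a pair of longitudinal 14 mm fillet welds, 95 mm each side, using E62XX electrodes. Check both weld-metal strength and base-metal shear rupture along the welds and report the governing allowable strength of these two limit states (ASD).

E62XX → F_EXX = 620 MPa.
t_e = 0.707 × 14 = 9.898 mm; L = 190 mm.
Weld metal: R_n/Ω = (1/2.0) × 0.6 × 620 × 9.898 × 190 × 10⁻³ = 349.8 kN.
Base metal (shear rupture): R_n/Ω = (1/2.0) × 0.6 × 510 × 20 × 190 × 10⁻³ = 581.4 kN.
Governing: weld metal.

R_n/Ω ≈ 350 kN (weld metal governs)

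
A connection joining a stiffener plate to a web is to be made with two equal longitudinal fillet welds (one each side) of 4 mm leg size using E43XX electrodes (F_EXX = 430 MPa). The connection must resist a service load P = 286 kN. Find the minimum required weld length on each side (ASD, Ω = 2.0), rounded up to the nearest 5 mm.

L = 395 mm on each side

Throat t_e = 0.707 × 4 = 2.828 mm.
r_n/Ω = (0.6 × 430 × 2.828) / 2.0 = 364.8 N/mm = 0.3648 kN/mm.
L_req = P / (r_n/Ω) = 286 / 0.3648 = 784 mm total.
Per side: 784 / 2 = 392 mm.
Round up → use L = 395 mm on each side.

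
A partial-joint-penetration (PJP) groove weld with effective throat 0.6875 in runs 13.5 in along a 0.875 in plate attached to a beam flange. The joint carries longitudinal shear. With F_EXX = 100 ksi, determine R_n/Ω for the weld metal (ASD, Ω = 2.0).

Effective throat (given) t_e = 0.6875 in.
A_we = 0.6875 × 13.5 = 9.281 in².
F_nw = 0.6 F_EXX = 60 ksi.
R_n/Ω = (60 × 9.281) / 2.0 = 278.4 kip.

R_n/Ω ≈ 278 kip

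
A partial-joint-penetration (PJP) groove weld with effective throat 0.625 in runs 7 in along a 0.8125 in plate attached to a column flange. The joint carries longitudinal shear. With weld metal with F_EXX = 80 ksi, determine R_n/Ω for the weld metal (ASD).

R_n/Ω ≈ 105 kip

Effective throat (given) t_e = 0.625 in.
A_we = 0.625 × 7 = 4.375 in².
F_nw = 0.6 F_EXX = 48 ksi.
R_n/Ω = (48 × 4.375) / 2.0 = 105 kip.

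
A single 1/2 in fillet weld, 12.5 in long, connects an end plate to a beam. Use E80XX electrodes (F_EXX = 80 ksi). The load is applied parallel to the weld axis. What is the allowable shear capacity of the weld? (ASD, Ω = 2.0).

Effective throat t_e = 0.707 × 0.5 = 0.3535 in.
Total length L = 12.5 in; A_we = 0.3535 × 12.5 = 4.419 in².
F_nw = 0.6 F_EXX = 0.6 × 80 = 48 ksi.
R_n = 48 × 4.419 = 212.1 kips; R_n/Ω = 212.1/2.0 = 106.1 kips.

R_n/Ω ≈ 106 kips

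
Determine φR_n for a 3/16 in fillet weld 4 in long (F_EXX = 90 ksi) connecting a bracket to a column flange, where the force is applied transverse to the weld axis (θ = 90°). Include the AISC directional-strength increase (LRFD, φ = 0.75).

t_e = 0.707 × 0.1875 = 0.1326 in; A_we = 0.1326 × 4 = 0.5302 in².
Directional factor: 1.0 + 0.5 sin^1.5(90°) = 1.5.
F_nw = 0.6 × 90 × 1.5 = 81 ksi.
φR_n = 0.75 × 81 × 0.5302 = 32.21 kips.

φR_n ≈ 32.2 kips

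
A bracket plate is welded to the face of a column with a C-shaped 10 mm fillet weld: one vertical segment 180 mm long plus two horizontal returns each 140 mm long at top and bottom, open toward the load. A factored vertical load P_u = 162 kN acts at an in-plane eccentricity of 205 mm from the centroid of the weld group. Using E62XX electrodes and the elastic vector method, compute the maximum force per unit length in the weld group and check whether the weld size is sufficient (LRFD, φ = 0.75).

f_max ≈ 1450 N/mm; adequate

E62XX → F_EXX = 620 MPa.
Total weld length L_w = 460 mm. Treat welds as unit-width lines.
Centroid: x̄ = 2×140×70 / 460 = 42.61 mm from the vertical weld.
Polar moment about centroid: J = I_x + I_y = [180³/12 + 2×140×90²] + [180×42.61² + 2(140³/12 + 140×27.39²)] = 3748000 mm³.
Direct shear f_v = P/L_w = 162×10³ / 460 = 352.2 N/mm (vertical).
Torsion M = P·e = 162×10³ × 205 = 33210000 N·mm.
Critical point at (x, y) = (97.39, 90) from centroid. f_tx = M·y/J = 797.4 N/mm; f_ty = M·x/J = 862.9 N/mm.
Resultant f_max = √[f_tx² + (f_v + f_ty)²] = √[797.4² + (352.2 + 862.9)²] = 1453 N/mm.
Capacity per unit length: φr_n = 0.75 × 0.6 × 620 × (0.707 × 10) = 1973 N/mm.
1453 ≤ 1973 → adequate.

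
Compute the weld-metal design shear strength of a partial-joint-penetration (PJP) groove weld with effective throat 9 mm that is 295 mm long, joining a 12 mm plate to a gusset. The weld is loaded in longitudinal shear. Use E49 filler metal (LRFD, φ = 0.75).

E49XX → F_EXX = 490 MPa.
Effective throat (given) t_e = 9 mm.
A_we = 9 × 295 = 2655 mm².
F_nw = 0.6 F_EXX = 294 MPa.
φR_n = 0.75 × 294 × 2655 × 10⁻³ = 585.4 kN.

φR_n ≈ 585 kN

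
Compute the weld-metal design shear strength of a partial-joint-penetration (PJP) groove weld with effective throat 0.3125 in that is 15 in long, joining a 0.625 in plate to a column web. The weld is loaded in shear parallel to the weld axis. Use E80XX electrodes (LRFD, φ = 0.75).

E80XX → F_EXX = 80 ksi.
Effective throat (given) t_e = 0.3125 in.
A_we = 0.3125 × 15 = 4.688 in².
F_nw = 0.6 F_EXX = 48 ksi.
φR_n = 0.75 × 48 × 4.688 = 168.8 kip.

φR_n ≈ 169 kip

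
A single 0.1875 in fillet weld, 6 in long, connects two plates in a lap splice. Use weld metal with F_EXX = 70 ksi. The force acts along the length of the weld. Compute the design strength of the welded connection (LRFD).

Effective throat t_e = 0.707 × 0.1875 = 0.1326 in.
Total length L = 6 in; A_we = 0.1326 × 6 = 0.7954 in².
F_nw = 0.6 F_EXX = 0.6 × 70 = 42 ksi.
φR_n = 0.75 × 42 × 0.7954 = 25.05 kips.

φR_n ≈ 25.1 kips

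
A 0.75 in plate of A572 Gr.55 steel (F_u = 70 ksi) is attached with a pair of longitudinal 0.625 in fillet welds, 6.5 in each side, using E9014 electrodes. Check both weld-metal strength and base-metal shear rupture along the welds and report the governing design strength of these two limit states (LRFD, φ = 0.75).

φR_n ≈ 233 kip (weld metal governs)

E90XX → F_EXX = 90 ksi.
t_e = 0.707 × 0.625 = 0.4419 in; L = 13 in.
Weld metal: φR_n = 0.75 × 0.6 × 90 × 0.4419 × 13 = 232.6 kip.
Base metal (shear rupture): φR_n = 0.75 × 0.6 × 70 × 0.75 × 13 = 307.1 kip.
Governing: weld metal.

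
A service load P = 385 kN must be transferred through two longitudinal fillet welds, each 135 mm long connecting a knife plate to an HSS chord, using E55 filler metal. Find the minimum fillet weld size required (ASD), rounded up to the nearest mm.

E55XX → F_EXX = 550 MPa.
Total weld length L = 270 mm.
Required throat t_e = P × Ω / (0.6 F_EXX × L) = 385 × 2.0 / (0.6 × 550 × 270 × 10⁻³) = 8.642 mm.
Required leg w = t_e / 0.707 = 12.22 mm → use 13 mm.

w = 13 mm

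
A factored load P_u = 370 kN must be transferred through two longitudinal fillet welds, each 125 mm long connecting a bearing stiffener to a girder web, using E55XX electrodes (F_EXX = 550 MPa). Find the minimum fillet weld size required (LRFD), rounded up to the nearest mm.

w = 9 mm

Total weld length L = 250 mm.
Required throat t_e = P_u / (φ × 0.6 F_EXX × L) = 370 / (0.75 × 0.6 × 550 × 250 × 10⁻³) = 5.98 mm.
Required leg w = t_e / 0.707 = 8.458 mm → use 9 mm.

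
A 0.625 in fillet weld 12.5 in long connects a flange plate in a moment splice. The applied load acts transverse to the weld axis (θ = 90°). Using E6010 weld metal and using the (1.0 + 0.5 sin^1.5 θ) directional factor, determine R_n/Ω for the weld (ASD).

R_n/Ω ≈ 149 kips

E60XX → F_EXX = 60 ksi.
t_e = 0.707 × 0.625 = 0.4419 in; A_we = 0.4419 × 12.5 = 5.523 in².
Directional factor: 1.0 + 0.5 sin^1.5(90°) = 1.5.
F_nw = 0.6 × 60 × 1.5 = 54 ksi.
R_n/Ω = (54 × 5.523) / 2.0 = 149.1 kips.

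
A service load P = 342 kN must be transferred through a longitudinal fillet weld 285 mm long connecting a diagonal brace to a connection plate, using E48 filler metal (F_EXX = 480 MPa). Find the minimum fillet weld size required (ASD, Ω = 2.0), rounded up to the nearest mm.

w = 12 mm

Total weld length L = 285 mm.
Required throat t_e = P × Ω / (0.6 F_EXX × L) = 342 × 2.0 / (0.6 × 480 × 285 × 10⁻³) = 8.333 mm.
Required leg w = t_e / 0.707 = 11.79 mm → use 12 mm.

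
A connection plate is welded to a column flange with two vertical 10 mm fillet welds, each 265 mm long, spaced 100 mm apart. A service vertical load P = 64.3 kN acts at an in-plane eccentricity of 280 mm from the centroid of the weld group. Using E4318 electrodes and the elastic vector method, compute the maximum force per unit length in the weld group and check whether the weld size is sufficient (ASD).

f_max ≈ 629 N/mm; adequate

E43XX → F_EXX = 430 MPa.
Total weld length L_w = 530 mm. Treat welds as unit-width lines.
Polar moment about centroid: J = 2[d³/12 + d(b/2)²] = 2[265³/12 + 265×50²] = 4427000 mm³.
Direct shear f_v = P/L_w = 64.3×10³ / 530 = 121.3 N/mm (vertical).
Torsion M = P·e = 64.3×10³ × 280 = 18004000 N·mm.
Critical point at (x, y) = (50, 132.5) from centroid. f_tx = M·y/J = 538.9 N/mm; f_ty = M·x/J = 203.4 N/mm.
Resultant f_max = √[f_tx² + (f_v + f_ty)²] = √[538.9² + (121.3 + 203.4)²] = 629.2 N/mm.
Capacity per unit length: r_n/Ω = (1/2.0) × 0.6 × 430 × (0.707 × 10) = 912 N/mm.
629.2 ≤ 912 → adequate.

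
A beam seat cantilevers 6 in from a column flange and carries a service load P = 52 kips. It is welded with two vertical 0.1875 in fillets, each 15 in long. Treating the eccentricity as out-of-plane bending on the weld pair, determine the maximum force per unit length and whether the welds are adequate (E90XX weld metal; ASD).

E90XX → F_EXX = 90 ksi.
L_w = 2 × 15 = 30 in; section modulus (unit throat) S = 2 × L²/6 = 75 in².
Direct shear f_v = P/L_w = 52/30 = 1.733 kip/in.
Moment M = P × e = 52 × 6 = 312 kip·in; bending f_b = M/S = 4.16 kip/in.
f_max = √(f_v² + f_b²) = √(1.733² + 4.16²) = 4.507 kip/in.
r_n/Ω = (1/2.0) × 0.6 × 90 × (0.707 × 0.1875) = 3.579 kip/in → NOT adequate.

f_max ≈ 4.51 kip/in; NOT adequate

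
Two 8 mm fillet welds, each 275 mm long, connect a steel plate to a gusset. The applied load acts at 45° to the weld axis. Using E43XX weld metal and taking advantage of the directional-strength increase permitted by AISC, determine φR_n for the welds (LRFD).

φR_n ≈ 781 kN

E43XX → F_EXX = 430 MPa.
t_e = 0.707 × 8 = 5.656 mm; A_we = 5.656 × 550 = 3111 mm².
Directional factor: 1.0 + 0.5 sin^1.5(45°) = 1.297.
F_nw = 0.6 × 430 × 1.297 = 334.7 MPa.
φR_n = 0.75 × 334.7 × 3111 × 10⁻³ = 780.9 kN.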